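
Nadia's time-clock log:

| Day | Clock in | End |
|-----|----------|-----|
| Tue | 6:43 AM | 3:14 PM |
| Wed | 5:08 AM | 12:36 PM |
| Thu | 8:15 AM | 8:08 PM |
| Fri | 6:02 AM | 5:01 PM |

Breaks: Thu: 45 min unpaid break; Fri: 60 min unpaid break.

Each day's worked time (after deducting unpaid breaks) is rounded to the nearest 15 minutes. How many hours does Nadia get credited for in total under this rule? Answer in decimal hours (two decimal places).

37.25 hours

Tue: 6:43 AM–3:14 PM = 8 h 31 min → rounds to 8 h 30 min
Wed: 5:08 AM–12:36 PM = 7 h 28 min → rounds to 7 h 30 min
Thu: 8:15 AM–8:08 PM = 11 h 53 min − 45 min = 11 h 8 min → rounds to 11 h 15 min
Fri: 6:02 AM–5:01 PM = 10 h 59 min − 60 min = 9 h 59 min → rounds to 10 h 0 min
Total credited: 37 h 15 min.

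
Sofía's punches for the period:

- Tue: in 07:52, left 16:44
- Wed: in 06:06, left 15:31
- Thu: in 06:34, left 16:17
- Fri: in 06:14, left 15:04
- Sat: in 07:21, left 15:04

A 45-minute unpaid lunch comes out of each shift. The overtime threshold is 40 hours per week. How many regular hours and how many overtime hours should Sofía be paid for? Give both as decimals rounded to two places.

Tue: 07:52–16:44 = 8 h 52 min; less 45 min break → 8 h 7 min
Wed: 06:06–15:31 = 9 h 25 min; less 45 min break → 8 h 40 min
Thu: 06:34–16:17 = 9 h 43 min; less 45 min break → 8 h 58 min
Fri: 06:14–15:04 = 8 h 50 min; less 45 min break → 8 h 5 min
Sat: 07:21–15:04 = 7 h 43 min; less 45 min break → 6 h 58 min
Total worked: 40 h 48 min = 40.80 h.
Threshold 40 h → overtime 0 h 48 min, regular 40 h 0 min.

Regular 40.00 hours, overtime 0.80 hours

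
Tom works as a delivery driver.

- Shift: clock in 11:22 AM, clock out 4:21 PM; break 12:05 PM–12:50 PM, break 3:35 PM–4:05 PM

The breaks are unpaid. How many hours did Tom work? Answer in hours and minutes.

Shift: 11:22 AM–4:21 PM = 4 h 59 min; less 75 min break → 3 h 44 min

3 h 44 min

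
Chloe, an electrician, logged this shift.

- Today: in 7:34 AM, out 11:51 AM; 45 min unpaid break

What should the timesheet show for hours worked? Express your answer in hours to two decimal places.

Today: 7:34 AM–11:51 AM = 4 h 17 min; less 45 min break → 3 h 32 min

3.53 hours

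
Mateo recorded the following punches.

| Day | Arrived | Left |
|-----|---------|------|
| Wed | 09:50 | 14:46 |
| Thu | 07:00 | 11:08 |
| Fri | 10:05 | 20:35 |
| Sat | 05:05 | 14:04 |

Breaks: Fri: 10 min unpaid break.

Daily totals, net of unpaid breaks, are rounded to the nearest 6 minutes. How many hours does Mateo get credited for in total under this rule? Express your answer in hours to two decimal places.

Wed: 09:50–14:46 = 4 h 56 min → rounds to 4 h 54 min
Thu: 07:00–11:08 = 4 h 8 min → rounds to 4 h 6 min
Fri: 10:05–20:35 = 10 h 30 min − 10 min = 10 h 20 min → rounds to 10 h 18 min
Sat: 05:05–14:04 = 8 h 59 min → rounds to 9 h 0 min
Total credited: 28 h 18 min.

28.30 hours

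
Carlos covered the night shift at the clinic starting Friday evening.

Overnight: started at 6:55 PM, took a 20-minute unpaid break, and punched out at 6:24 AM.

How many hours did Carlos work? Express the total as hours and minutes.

11 h 9 min

Overnight: 6:55 PM → midnight = 5 h 5 min; midnight → 6:24 AM = 6 h 24 min; span 11 h 29 min; less 20 min break → 11 h 9 min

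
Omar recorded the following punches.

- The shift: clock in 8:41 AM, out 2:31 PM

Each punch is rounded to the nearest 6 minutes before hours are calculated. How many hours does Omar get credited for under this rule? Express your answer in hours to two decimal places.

5.80 hours

The shift: in 8:41 AM→8:42 AM, out 2:31 PM→2:30 PM; 5 h 48 min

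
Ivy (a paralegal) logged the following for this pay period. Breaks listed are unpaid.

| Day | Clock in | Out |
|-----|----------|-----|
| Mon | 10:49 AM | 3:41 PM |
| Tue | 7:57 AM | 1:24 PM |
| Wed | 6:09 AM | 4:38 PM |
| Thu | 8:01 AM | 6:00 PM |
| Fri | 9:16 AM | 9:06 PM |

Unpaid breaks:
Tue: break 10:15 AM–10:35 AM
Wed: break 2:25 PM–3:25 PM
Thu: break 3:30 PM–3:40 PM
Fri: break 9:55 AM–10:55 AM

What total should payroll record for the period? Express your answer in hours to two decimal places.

40.12 hours

Mon: 10:49 AM–3:41 PM = 4 h 52 min
Tue: 7:57 AM–1:24 PM = 5 h 27 min; less 20 min break → 5 h 7 min
Wed: 6:09 AM–4:38 PM = 10 h 29 min; less 60 min break → 9 h 29 min
Thu: 8:01 AM–6:00 PM = 9 h 59 min; less 10 min break → 9 h 49 min
Fri: 9:16 AM–9:06 PM = 11 h 50 min; less 60 min break → 10 h 50 min
Total: 4 h 52 min + 5 h 7 min + 9 h 29 min + 9 h 49 min + 10 h 50 min = 40 h 7 min.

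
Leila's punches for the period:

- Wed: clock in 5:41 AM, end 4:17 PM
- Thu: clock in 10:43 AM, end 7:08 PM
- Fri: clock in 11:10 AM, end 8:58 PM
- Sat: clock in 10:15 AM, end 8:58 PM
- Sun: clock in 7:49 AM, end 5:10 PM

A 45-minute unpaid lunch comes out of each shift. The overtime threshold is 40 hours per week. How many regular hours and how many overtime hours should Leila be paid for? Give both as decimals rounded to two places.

Wed: 5:41 AM–4:17 PM = 10 h 36 min; less 45 min break → 9 h 51 min
Thu: 10:43 AM–7:08 PM = 8 h 25 min; less 45 min break → 7 h 40 min
Fri: 11:10 AM–8:58 PM = 9 h 48 min; less 45 min break → 9 h 3 min
Sat: 10:15 AM–8:58 PM = 10 h 43 min; less 45 min break → 9 h 58 min
Sun: 7:49 AM–5:10 PM = 9 h 21 min; less 45 min break → 8 h 36 min
Total worked: 45 h 8 min = 45.13 h.
Threshold 40 h → overtime 5 h 8 min, regular 40 h 0 min.

Regular 40.00 hours, overtime 5.13 hours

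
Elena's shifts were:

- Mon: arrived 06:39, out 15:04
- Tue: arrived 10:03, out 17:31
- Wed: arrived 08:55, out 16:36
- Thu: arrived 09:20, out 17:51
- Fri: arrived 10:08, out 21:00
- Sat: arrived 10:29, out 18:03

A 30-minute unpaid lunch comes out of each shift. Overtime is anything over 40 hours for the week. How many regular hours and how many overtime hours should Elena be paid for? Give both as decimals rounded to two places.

Regular 40.00 hours, overtime 7.52 hours

Mon: 06:39–15:04 = 8 h 25 min; less 30 min break → 7 h 55 min
Tue: 10:03–17:31 = 7 h 28 min; less 30 min break → 6 h 58 min
Wed: 08:55–16:36 = 7 h 41 min; less 30 min break → 7 h 11 min
Thu: 09:20–17:51 = 8 h 31 min; less 30 min break → 8 h 1 min
Fri: 10:08–21:00 = 10 h 52 min; less 30 min break → 10 h 22 min
Sat: 10:29–18:03 = 7 h 34 min; less 30 min break → 7 h 4 min
Total worked: 47 h 31 min = 47.52 h.
Threshold 40 h → overtime 7 h 31 min, regular 40 h 0 min.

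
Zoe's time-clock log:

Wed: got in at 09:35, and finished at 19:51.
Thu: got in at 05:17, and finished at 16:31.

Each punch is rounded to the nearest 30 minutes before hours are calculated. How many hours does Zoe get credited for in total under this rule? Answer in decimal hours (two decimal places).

Wed: in 09:35→09:30, out 19:51→20:00; 10 h 30 min
Thu: in 05:17→05:30, out 16:31→16:30; 11 h 0 min
Total credited: 21 h 30 min.

21.50 hours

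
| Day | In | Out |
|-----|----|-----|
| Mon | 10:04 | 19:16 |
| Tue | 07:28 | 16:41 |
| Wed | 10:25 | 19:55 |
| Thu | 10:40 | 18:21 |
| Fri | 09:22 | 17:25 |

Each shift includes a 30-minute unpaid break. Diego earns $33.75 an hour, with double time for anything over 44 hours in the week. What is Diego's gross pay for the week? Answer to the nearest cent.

$1388.81

Mon: 10:04–19:16 = 9 h 12 min; less 30 min break → 8 h 42 min
Tue: 07:28–16:41 = 9 h 13 min; less 30 min break → 8 h 43 min
Wed: 10:25–19:55 = 9 h 30 min; less 30 min break → 9 h 0 min
Thu: 10:40–18:21 = 7 h 41 min; less 30 min break → 7 h 11 min
Fri: 09:22–17:25 = 8 h 3 min; less 30 min break → 7 h 33 min
Total worked: 41 h 9 min = 2469 min.
Regular 41 h 9 min = 2469 min at $33.75/h; overtime 0 h 0 min = 0 min at $67.50/h.
Pay = (2469 × $33.75 + 0 × $67.50) ÷ 60 = $1388.81.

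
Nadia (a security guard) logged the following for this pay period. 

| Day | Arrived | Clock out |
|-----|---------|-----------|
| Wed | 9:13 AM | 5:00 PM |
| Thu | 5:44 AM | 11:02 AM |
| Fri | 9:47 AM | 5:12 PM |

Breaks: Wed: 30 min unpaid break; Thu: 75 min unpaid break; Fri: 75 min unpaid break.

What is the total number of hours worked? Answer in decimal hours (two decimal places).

17.50 hours

Wed: 9:13 AM–5:00 PM = 7 h 47 min; less 30 min break → 7 h 17 min
Thu: 5:44 AM–11:02 AM = 5 h 18 min; less 75 min break → 4 h 3 min
Fri: 9:47 AM–5:12 PM = 7 h 25 min; less 75 min break → 6 h 10 min
Total: 7 h 17 min + 4 h 3 min + 6 h 10 min = 17 h 30 min.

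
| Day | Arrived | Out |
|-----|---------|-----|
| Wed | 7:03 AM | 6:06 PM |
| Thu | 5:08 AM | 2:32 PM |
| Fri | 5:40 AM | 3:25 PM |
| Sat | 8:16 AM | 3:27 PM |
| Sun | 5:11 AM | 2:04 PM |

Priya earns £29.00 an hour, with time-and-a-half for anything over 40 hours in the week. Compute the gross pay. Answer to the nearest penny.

Wed: 7:03 AM–6:06 PM = 11 h 3 min
Thu: 5:08 AM–2:32 PM = 9 h 24 min
Fri: 5:40 AM–3:25 PM = 9 h 45 min
Sat: 8:16 AM–3:27 PM = 7 h 11 min
Sun: 5:11 AM–2:04 PM = 8 h 53 min
Total worked: 46 h 16 min = 2776 min.
Regular 40 h 0 min = 2400 min at £29.00/h; overtime 6 h 16 min = 376 min at £43.50/h.
Pay = (2400 × £29.00 + 376 × £43.50) ÷ 60 = £1432.60.

£1432.60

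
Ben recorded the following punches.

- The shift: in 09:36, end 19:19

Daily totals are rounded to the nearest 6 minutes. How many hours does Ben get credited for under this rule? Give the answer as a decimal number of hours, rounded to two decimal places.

The shift: 09:36–19:19 = 9 h 43 min → rounds to 9 h 42 min

9.70 hours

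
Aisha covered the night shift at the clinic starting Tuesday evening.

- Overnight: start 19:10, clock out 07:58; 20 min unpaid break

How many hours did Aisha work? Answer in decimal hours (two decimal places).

Overnight: 19:10 → midnight = 4 h 50 min; midnight → 07:58 = 7 h 58 min; span 12 h 48 min; less 20 min break → 12 h 28 min

12.47 hours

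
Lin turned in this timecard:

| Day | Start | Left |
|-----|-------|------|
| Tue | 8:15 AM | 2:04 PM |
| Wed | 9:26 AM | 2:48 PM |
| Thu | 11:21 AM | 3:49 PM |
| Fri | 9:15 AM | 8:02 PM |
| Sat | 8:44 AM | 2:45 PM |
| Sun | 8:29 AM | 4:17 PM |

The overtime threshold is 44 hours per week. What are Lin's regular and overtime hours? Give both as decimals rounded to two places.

Regular 40.25 hours, overtime 0.00 hours

Tue: 8:15 AM–2:04 PM = 5 h 49 min
Wed: 9:26 AM–2:48 PM = 5 h 22 min
Thu: 11:21 AM–3:49 PM = 4 h 28 min
Fri: 9:15 AM–8:02 PM = 10 h 47 min
Sat: 8:44 AM–2:45 PM = 6 h 1 min
Sun: 8:29 AM–4:17 PM = 7 h 48 min
Total worked: 40 h 15 min = 40.25 h.
Threshold 44 h → overtime 0 h 0 min, regular 40 h 15 min.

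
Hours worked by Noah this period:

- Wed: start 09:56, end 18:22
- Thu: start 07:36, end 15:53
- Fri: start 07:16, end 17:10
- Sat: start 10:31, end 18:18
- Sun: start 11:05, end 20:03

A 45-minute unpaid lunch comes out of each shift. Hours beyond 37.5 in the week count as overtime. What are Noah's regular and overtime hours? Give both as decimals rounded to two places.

Wed: 09:56–18:22 = 8 h 26 min; less 45 min break → 7 h 41 min
Thu: 07:36–15:53 = 8 h 17 min; less 45 min break → 7 h 32 min
Fri: 07:16–17:10 = 9 h 54 min; less 45 min break → 9 h 9 min
Sat: 10:31–18:18 = 7 h 47 min; less 45 min break → 7 h 2 min
Sun: 11:05–20:03 = 8 h 58 min; less 45 min break → 8 h 13 min
Total worked: 39 h 37 min = 39.62 h.
Threshold 37.5 h → overtime 2 h 7 min, regular 37 h 30 min.

Regular 37.50 hours, overtime 2.12 hours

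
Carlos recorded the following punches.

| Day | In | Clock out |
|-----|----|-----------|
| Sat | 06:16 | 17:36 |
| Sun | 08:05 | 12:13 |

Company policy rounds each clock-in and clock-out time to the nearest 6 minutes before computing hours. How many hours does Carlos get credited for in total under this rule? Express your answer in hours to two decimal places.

15.40 hours

Sat: in 06:16→06:18, out 17:36→17:36; 11 h 18 min
Sun: in 08:05→08:06, out 12:13→12:12; 4 h 6 min
Total credited: 15 h 24 min.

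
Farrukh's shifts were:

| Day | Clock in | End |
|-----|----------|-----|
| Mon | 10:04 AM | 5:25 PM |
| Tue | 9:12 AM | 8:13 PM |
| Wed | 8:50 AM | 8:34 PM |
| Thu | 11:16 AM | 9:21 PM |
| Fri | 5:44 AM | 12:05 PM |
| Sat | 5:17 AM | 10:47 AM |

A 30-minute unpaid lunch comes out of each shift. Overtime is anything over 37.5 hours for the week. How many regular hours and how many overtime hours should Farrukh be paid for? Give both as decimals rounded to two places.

Regular 37.50 hours, overtime 11.53 hours

Mon: 10:04 AM–5:25 PM = 7 h 21 min; less 30 min break → 6 h 51 min
Tue: 9:12 AM–8:13 PM = 11 h 1 min; less 30 min break → 10 h 31 min
Wed: 8:50 AM–8:34 PM = 11 h 44 min; less 30 min break → 11 h 14 min
Thu: 11:16 AM–9:21 PM = 10 h 5 min; less 30 min break → 9 h 35 min
Fri: 5:44 AM–12:05 PM = 6 h 21 min; less 30 min break → 5 h 51 min
Sat: 5:17 AM–10:47 AM = 5 h 30 min; less 30 min break → 5 h 0 min
Total worked: 49 h 2 min = 49.03 h.
Threshold 37.5 h → overtime 11 h 32 min, regular 37 h 30 min.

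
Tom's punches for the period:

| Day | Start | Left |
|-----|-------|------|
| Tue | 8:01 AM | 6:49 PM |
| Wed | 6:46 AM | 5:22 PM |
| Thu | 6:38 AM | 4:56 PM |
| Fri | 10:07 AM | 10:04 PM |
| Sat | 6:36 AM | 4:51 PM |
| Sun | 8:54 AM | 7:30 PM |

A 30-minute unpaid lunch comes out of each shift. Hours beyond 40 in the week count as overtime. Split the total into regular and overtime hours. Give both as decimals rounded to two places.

Tue: 8:01 AM–6:49 PM = 10 h 48 min; less 30 min break → 10 h 18 min
Wed: 6:46 AM–5:22 PM = 10 h 36 min; less 30 min break → 10 h 6 min
Thu: 6:38 AM–4:56 PM = 10 h 18 min; less 30 min break → 9 h 48 min
Fri: 10:07 AM–10:04 PM = 11 h 57 min; less 30 min break → 11 h 27 min
Sat: 6:36 AM–4:51 PM = 10 h 15 min; less 30 min break → 9 h 45 min
Sun: 8:54 AM–7:30 PM = 10 h 36 min; less 30 min break → 10 h 6 min
Total worked: 61 h 30 min = 61.50 h.
Threshold 40 h → overtime 21 h 30 min, regular 40 h 0 min.

Regular 40.00 hours, overtime 21.50 hours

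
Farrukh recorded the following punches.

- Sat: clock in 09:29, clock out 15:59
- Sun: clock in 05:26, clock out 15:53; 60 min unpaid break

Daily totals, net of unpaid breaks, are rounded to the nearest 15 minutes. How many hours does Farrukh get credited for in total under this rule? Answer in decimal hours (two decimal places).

16.00 hours

Sat: 09:29–15:59 = 6 h 30 min → rounds to 6 h 30 min
Sun: 05:26–15:53 = 10 h 27 min − 60 min = 9 h 27 min → rounds to 9 h 30 min
Total credited: 16 h 0 min.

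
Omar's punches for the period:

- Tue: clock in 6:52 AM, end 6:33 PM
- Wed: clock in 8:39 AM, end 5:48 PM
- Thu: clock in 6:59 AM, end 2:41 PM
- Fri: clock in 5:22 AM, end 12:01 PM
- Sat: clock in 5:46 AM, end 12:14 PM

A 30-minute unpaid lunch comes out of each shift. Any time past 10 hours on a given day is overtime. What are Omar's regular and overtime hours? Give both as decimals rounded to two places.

Regular 37.97 hours, overtime 1.18 hours

Tue: 6:52 AM–6:33 PM = 11 h 41 min; less 30 min break → 11 h 11 min
Wed: 8:39 AM–5:48 PM = 9 h 9 min; less 30 min break → 8 h 39 min
Thu: 6:59 AM–2:41 PM = 7 h 42 min; less 30 min break → 7 h 12 min
Fri: 5:22 AM–12:01 PM = 6 h 39 min; less 30 min break → 6 h 9 min
Sat: 5:46 AM–12:14 PM = 6 h 28 min; less 30 min break → 5 h 58 min
Tue reg 10 h 0 min / OT 1 h 11 min; Wed reg 8 h 39 min / OT 0 h 0 min; Thu reg 7 h 12 min / OT 0 h 0 min; Fri reg 6 h 9 min / OT 0 h 0 min; Sat reg 5 h 58 min / OT 0 h 0 min.
Totals: regular 37 h 58 min, overtime 1 h 11 min.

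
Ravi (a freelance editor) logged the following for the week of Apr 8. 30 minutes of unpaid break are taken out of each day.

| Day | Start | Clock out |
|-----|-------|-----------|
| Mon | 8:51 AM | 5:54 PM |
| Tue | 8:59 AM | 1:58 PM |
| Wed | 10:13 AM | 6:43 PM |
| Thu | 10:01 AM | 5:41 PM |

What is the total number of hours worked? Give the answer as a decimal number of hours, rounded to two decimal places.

Mon: 8:51 AM–5:54 PM = 9 h 3 min; less 30 min break → 8 h 33 min
Tue: 8:59 AM–1:58 PM = 4 h 59 min; less 30 min break → 4 h 29 min
Wed: 10:13 AM–6:43 PM = 8 h 30 min; less 30 min break → 8 h 0 min
Thu: 10:01 AM–5:41 PM = 7 h 40 min; less 30 min break → 7 h 10 min
Total: 8 h 33 min + 4 h 29 min + 8 h 0 min + 7 h 10 min = 28 h 12 min.

28.20 hours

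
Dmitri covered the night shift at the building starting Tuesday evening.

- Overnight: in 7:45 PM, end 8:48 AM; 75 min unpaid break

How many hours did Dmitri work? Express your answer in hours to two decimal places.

Overnight: 7:45 PM → midnight = 4 h 15 min; midnight → 8:48 AM = 8 h 48 min; span 13 h 3 min; less 75 min break → 11 h 48 min

11.80 hours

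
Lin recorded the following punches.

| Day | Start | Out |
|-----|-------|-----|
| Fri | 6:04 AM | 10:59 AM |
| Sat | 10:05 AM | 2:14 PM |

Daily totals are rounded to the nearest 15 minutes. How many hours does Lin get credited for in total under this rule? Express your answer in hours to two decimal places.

Fri: 6:04 AM–10:59 AM = 4 h 55 min → rounds to 5 h 0 min
Sat: 10:05 AM–2:14 PM = 4 h 9 min → rounds to 4 h 15 min
Total credited: 9 h 15 min.

9.25 hours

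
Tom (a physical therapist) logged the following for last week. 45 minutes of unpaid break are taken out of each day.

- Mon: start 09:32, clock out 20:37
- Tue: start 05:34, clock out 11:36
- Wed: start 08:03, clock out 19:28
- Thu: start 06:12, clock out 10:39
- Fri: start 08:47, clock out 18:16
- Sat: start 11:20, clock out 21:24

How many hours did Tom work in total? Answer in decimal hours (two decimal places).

48.03 hours

Mon: 09:32–20:37 = 11 h 5 min; less 45 min break → 10 h 20 min
Tue: 05:34–11:36 = 6 h 2 min; less 45 min break → 5 h 17 min
Wed: 08:03–19:28 = 11 h 25 min; less 45 min break → 10 h 40 min
Thu: 06:12–10:39 = 4 h 27 min; less 45 min break → 3 h 42 min
Fri: 08:47–18:16 = 9 h 29 min; less 45 min break → 8 h 44 min
Sat: 11:20–21:24 = 10 h 4 min; less 45 min break → 9 h 19 min
Total: 10 h 20 min + 5 h 17 min + 10 h 40 min + 3 h 42 min + 8 h 44 min + 9 h 19 min = 48 h 2 min.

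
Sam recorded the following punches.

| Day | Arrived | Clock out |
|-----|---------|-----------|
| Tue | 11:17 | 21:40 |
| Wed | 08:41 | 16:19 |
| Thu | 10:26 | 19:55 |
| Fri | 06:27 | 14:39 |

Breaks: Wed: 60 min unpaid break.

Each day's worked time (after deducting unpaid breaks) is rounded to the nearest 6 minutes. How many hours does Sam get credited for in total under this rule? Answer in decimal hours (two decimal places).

Tue: 11:17–21:40 = 10 h 23 min → rounds to 10 h 24 min
Wed: 08:41–16:19 = 7 h 38 min − 60 min = 6 h 38 min → rounds to 6 h 36 min
Thu: 10:26–19:55 = 9 h 29 min → rounds to 9 h 30 min
Fri: 06:27–14:39 = 8 h 12 min → rounds to 8 h 12 min
Total credited: 34 h 42 min.

34.70 hours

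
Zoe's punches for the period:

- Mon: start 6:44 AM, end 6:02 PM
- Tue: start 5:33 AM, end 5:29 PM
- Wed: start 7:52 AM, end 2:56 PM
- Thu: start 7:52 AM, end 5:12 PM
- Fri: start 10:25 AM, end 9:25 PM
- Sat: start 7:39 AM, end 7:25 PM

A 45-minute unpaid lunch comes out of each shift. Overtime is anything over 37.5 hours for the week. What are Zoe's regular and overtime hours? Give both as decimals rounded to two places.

Mon: 6:44 AM–6:02 PM = 11 h 18 min; less 45 min break → 10 h 33 min
Tue: 5:33 AM–5:29 PM = 11 h 56 min; less 45 min break → 11 h 11 min
Wed: 7:52 AM–2:56 PM = 7 h 4 min; less 45 min break → 6 h 19 min
Thu: 7:52 AM–5:12 PM = 9 h 20 min; less 45 min break → 8 h 35 min
Fri: 10:25 AM–9:25 PM = 11 h 0 min; less 45 min break → 10 h 15 min
Sat: 7:39 AM–7:25 PM = 11 h 46 min; less 45 min break → 11 h 1 min
Total worked: 57 h 54 min = 57.90 h.
Threshold 37.5 h → overtime 20 h 24 min, regular 37 h 30 min.

Regular 37.50 hours, overtime 20.40 hours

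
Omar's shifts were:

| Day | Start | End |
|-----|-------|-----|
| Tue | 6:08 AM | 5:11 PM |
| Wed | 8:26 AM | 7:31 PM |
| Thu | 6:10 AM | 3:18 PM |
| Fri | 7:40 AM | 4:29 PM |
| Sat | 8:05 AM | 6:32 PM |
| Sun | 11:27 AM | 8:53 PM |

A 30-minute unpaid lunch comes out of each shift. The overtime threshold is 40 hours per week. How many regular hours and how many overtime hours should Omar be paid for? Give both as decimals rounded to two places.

Regular 40.00 hours, overtime 16.97 hours

Tue: 6:08 AM–5:11 PM = 11 h 3 min; less 30 min break → 10 h 33 min
Wed: 8:26 AM–7:31 PM = 11 h 5 min; less 30 min break → 10 h 35 min
Thu: 6:10 AM–3:18 PM = 9 h 8 min; less 30 min break → 8 h 38 min
Fri: 7:40 AM–4:29 PM = 8 h 49 min; less 30 min break → 8 h 19 min
Sat: 8:05 AM–6:32 PM = 10 h 27 min; less 30 min break → 9 h 57 min
Sun: 11:27 AM–8:53 PM = 9 h 26 min; less 30 min break → 8 h 56 min
Total worked: 56 h 58 min = 56.97 h.
Threshold 40 h → overtime 16 h 58 min, regular 40 h 0 min.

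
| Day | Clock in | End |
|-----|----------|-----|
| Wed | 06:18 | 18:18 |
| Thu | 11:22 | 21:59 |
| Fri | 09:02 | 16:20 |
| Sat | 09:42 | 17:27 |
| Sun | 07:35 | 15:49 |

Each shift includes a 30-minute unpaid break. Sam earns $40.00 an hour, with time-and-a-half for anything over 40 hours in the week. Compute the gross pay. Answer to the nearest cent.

$1804.00

Wed: 06:18–18:18 = 12 h 0 min; less 30 min break → 11 h 30 min
Thu: 11:22–21:59 = 10 h 37 min; less 30 min break → 10 h 7 min
Fri: 09:02–16:20 = 7 h 18 min; less 30 min break → 6 h 48 min
Sat: 09:42–17:27 = 7 h 45 min; less 30 min break → 7 h 15 min
Sun: 07:35–15:49 = 8 h 14 min; less 30 min break → 7 h 44 min
Total worked: 43 h 24 min = 2604 min.
Regular 40 h 0 min = 2400 min at $40.00/h; overtime 3 h 24 min = 204 min at $60.00/h.
Pay = (2400 × $40.00 + 204 × $60.00) ÷ 60 = $1804.00.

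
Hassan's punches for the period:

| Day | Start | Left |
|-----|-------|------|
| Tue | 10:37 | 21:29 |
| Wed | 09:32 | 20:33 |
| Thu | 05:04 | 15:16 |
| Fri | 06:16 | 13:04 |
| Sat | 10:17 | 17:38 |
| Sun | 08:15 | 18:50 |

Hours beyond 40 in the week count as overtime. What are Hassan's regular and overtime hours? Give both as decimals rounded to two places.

Tue: 10:37–21:29 = 10 h 52 min
Wed: 09:32–20:33 = 11 h 1 min
Thu: 05:04–15:16 = 10 h 12 min
Fri: 06:16–13:04 = 6 h 48 min
Sat: 10:17–17:38 = 7 h 21 min
Sun: 08:15–18:50 = 10 h 35 min
Total worked: 56 h 49 min = 56.82 h.
Threshold 40 h → overtime 16 h 49 min, regular 40 h 0 min.

Regular 40.00 hours, overtime 16.82 hours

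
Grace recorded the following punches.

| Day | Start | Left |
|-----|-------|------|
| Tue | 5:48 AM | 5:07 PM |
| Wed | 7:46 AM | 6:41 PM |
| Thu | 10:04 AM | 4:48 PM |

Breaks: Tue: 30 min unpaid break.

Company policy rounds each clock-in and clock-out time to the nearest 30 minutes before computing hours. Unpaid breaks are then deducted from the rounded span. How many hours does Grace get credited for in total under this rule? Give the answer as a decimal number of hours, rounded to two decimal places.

Tue: in 5:48 AM→6:00 AM, out 5:07 PM→5:00 PM; 11 h 0 min − 30 min = 10 h 30 min
Wed: in 7:46 AM→8:00 AM, out 6:41 PM→6:30 PM; 10 h 30 min
Thu: in 10:04 AM→10:00 AM, out 4:48 PM→5:00 PM; 7 h 0 min
Total credited: 28 h 0 min.

28.00 hours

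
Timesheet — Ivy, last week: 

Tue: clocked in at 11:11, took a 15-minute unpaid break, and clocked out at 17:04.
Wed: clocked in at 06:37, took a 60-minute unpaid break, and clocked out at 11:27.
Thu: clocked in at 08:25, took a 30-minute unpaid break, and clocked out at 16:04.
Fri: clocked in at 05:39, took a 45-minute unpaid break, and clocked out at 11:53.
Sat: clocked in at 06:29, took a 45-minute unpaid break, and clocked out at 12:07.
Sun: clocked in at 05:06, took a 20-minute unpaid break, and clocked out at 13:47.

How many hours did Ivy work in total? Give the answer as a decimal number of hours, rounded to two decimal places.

35.33 hours

Tue: 11:11–17:04 = 5 h 53 min; less 15 min break → 5 h 38 min
Wed: 06:37–11:27 = 4 h 50 min; less 60 min break → 3 h 50 min
Thu: 08:25–16:04 = 7 h 39 min; less 30 min break → 7 h 9 min
Fri: 05:39–11:53 = 6 h 14 min; less 45 min break → 5 h 29 min
Sat: 06:29–12:07 = 5 h 38 min; less 45 min break → 4 h 53 min
Sun: 05:06–13:47 = 8 h 41 min; less 20 min break → 8 h 21 min
Total: 5 h 38 min + 3 h 50 min + 7 h 9 min + 5 h 29 min + 4 h 53 min + 8 h 21 min = 35 h 20 min.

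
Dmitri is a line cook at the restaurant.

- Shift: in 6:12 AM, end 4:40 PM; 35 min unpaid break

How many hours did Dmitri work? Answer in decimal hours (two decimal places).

Shift: 6:12 AM–4:40 PM = 10 h 28 min; less 35 min break → 9 h 53 min

9.88 hours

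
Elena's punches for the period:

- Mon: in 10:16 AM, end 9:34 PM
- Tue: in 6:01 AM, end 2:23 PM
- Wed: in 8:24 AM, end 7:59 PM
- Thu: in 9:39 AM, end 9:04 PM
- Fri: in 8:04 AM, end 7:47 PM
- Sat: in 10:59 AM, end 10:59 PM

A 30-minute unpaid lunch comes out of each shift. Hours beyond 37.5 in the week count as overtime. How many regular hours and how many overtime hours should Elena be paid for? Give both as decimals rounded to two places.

Mon: 10:16 AM–9:34 PM = 11 h 18 min; less 30 min break → 10 h 48 min
Tue: 6:01 AM–2:23 PM = 8 h 22 min; less 30 min break → 7 h 52 min
Wed: 8:24 AM–7:59 PM = 11 h 35 min; less 30 min break → 11 h 5 min
Thu: 9:39 AM–9:04 PM = 11 h 25 min; less 30 min break → 10 h 55 min
Fri: 8:04 AM–7:47 PM = 11 h 43 min; less 30 min break → 11 h 13 min
Sat: 10:59 AM–10:59 PM = 12 h 0 min; less 30 min break → 11 h 30 min
Total worked: 63 h 23 min = 63.38 h.
Threshold 37.5 h → overtime 25 h 53 min, regular 37 h 30 min.

Regular 37.50 hours, overtime 25.88 hours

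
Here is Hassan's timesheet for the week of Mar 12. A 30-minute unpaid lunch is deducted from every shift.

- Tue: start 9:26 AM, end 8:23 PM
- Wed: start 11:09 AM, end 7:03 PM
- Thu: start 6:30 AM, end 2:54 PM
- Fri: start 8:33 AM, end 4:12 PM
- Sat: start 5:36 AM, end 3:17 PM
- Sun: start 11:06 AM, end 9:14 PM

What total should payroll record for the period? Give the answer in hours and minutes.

Tue: 9:26 AM–8:23 PM = 10 h 57 min; less 30 min break → 10 h 27 min
Wed: 11:09 AM–7:03 PM = 7 h 54 min; less 30 min break → 7 h 24 min
Thu: 6:30 AM–2:54 PM = 8 h 24 min; less 30 min break → 7 h 54 min
Fri: 8:33 AM–4:12 PM = 7 h 39 min; less 30 min break → 7 h 9 min
Sat: 5:36 AM–3:17 PM = 9 h 41 min; less 30 min break → 9 h 11 min
Sun: 11:06 AM–9:14 PM = 10 h 8 min; less 30 min break → 9 h 38 min
Total: 10 h 27 min + 7 h 24 min + 7 h 54 min + 7 h 9 min + 9 h 11 min + 9 h 38 min = 51 h 43 min.

51 h 43 min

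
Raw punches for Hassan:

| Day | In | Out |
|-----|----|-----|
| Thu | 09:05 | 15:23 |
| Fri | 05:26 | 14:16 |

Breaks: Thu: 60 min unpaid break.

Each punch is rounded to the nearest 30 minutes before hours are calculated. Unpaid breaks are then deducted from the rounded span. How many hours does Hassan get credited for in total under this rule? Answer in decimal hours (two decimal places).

Thu: in 09:05→09:00, out 15:23→15:30; 6 h 30 min − 60 min = 5 h 30 min
Fri: in 05:26→05:30, out 14:16→14:30; 9 h 0 min
Total credited: 14 h 30 min.

14.50 hours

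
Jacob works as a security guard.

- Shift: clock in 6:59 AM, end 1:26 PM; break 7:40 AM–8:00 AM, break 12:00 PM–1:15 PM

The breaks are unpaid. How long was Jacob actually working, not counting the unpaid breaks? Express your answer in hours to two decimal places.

4.87 hours

Shift: 6:59 AM–1:26 PM = 6 h 27 min; less 95 min break → 4 h 52 min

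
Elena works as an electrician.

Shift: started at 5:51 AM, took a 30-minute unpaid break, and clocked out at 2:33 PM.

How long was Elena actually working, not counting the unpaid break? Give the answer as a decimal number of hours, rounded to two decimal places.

Shift: 5:51 AM–2:33 PM = 8 h 42 min; less 30 min break → 8 h 12 min

8.20 hours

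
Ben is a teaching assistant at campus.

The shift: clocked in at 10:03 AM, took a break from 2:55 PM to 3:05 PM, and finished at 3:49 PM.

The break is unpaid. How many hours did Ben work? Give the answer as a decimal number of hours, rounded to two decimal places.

The shift: 10:03 AM–3:49 PM = 5 h 46 min; less 10 min break → 5 h 36 min

5.60 hours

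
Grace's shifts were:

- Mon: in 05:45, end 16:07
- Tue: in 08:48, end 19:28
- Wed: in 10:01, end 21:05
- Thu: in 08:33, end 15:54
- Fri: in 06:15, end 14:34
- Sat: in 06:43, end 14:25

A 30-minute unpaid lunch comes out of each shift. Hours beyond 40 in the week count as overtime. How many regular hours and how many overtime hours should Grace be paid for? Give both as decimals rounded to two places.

Regular 40.00 hours, overtime 12.47 hours

Mon: 05:45–16:07 = 10 h 22 min; less 30 min break → 9 h 52 min
Tue: 08:48–19:28 = 10 h 40 min; less 30 min break → 10 h 10 min
Wed: 10:01–21:05 = 11 h 4 min; less 30 min break → 10 h 34 min
Thu: 08:33–15:54 = 7 h 21 min; less 30 min break → 6 h 51 min
Fri: 06:15–14:34 = 8 h 19 min; less 30 min break → 7 h 49 min
Sat: 06:43–14:25 = 7 h 42 min; less 30 min break → 7 h 12 min
Total worked: 52 h 28 min = 52.47 h.
Threshold 40 h → overtime 12 h 28 min, regular 40 h 0 min.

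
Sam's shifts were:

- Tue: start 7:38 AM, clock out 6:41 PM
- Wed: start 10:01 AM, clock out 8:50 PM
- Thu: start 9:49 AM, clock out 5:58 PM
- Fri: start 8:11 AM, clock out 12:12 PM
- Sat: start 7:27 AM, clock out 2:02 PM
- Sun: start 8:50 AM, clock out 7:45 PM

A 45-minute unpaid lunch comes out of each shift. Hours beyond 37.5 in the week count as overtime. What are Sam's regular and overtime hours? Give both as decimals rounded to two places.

Regular 37.50 hours, overtime 9.53 hours

Tue: 7:38 AM–6:41 PM = 11 h 3 min; less 45 min break → 10 h 18 min
Wed: 10:01 AM–8:50 PM = 10 h 49 min; less 45 min break → 10 h 4 min
Thu: 9:49 AM–5:58 PM = 8 h 9 min; less 45 min break → 7 h 24 min
Fri: 8:11 AM–12:12 PM = 4 h 1 min; less 45 min break → 3 h 16 min
Sat: 7:27 AM–2:02 PM = 6 h 35 min; less 45 min break → 5 h 50 min
Sun: 8:50 AM–7:45 PM = 10 h 55 min; less 45 min break → 10 h 10 min
Total worked: 47 h 2 min = 47.03 h.
Threshold 37.5 h → overtime 9 h 32 min, regular 37 h 30 min.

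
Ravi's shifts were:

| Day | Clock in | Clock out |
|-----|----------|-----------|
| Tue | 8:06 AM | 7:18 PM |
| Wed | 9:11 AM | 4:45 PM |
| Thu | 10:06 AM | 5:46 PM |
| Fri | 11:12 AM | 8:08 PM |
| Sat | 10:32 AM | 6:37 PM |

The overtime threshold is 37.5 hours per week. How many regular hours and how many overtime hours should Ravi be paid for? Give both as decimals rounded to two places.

Regular 37.50 hours, overtime 5.95 hours

Tue: 8:06 AM–7:18 PM = 11 h 12 min
Wed: 9:11 AM–4:45 PM = 7 h 34 min
Thu: 10:06 AM–5:46 PM = 7 h 40 min
Fri: 11:12 AM–8:08 PM = 8 h 56 min
Sat: 10:32 AM–6:37 PM = 8 h 5 min
Total worked: 43 h 27 min = 43.45 h.
Threshold 37.5 h → overtime 5 h 57 min, regular 37 h 30 min.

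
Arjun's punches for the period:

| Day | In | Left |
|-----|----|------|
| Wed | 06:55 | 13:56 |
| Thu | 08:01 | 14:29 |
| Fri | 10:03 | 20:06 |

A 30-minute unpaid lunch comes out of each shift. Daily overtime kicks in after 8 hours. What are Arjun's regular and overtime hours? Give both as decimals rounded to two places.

Wed: 06:55–13:56 = 7 h 1 min; less 30 min break → 6 h 31 min
Thu: 08:01–14:29 = 6 h 28 min; less 30 min break → 5 h 58 min
Fri: 10:03–20:06 = 10 h 3 min; less 30 min break → 9 h 33 min
Wed reg 6 h 31 min / OT 0 h 0 min; Thu reg 5 h 58 min / OT 0 h 0 min; Fri reg 8 h 0 min / OT 1 h 33 min.
Totals: regular 20 h 29 min, overtime 1 h 33 min.

Regular 20.48 hours, overtime 1.55 hours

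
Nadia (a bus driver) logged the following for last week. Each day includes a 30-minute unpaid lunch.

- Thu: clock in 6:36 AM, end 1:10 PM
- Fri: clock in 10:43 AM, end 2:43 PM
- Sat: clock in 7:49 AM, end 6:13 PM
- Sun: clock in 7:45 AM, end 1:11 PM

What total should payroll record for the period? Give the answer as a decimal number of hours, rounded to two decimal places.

24.40 hours

Thu: 6:36 AM–1:10 PM = 6 h 34 min; less 30 min break → 6 h 4 min
Fri: 10:43 AM–2:43 PM = 4 h 0 min; less 30 min break → 3 h 30 min
Sat: 7:49 AM–6:13 PM = 10 h 24 min; less 30 min break → 9 h 54 min
Sun: 7:45 AM–1:11 PM = 5 h 26 min; less 30 min break → 4 h 56 min
Total: 6 h 4 min + 3 h 30 min + 9 h 54 min + 4 h 56 min = 24 h 24 min.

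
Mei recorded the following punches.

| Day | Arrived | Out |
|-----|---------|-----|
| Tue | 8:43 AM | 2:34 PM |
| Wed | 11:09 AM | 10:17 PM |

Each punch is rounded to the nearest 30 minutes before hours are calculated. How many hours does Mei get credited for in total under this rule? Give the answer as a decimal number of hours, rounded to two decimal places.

17.50 hours

Tue: in 8:43 AM→8:30 AM, out 2:34 PM→2:30 PM; 6 h 0 min
Wed: in 11:09 AM→11:00 AM, out 10:17 PM→10:30 PM; 11 h 30 min
Total credited: 17 h 30 min.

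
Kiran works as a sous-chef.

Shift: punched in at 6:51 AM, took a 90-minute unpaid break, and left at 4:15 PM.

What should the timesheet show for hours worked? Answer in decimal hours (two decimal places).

7.90 hours

Shift: 6:51 AM–4:15 PM = 9 h 24 min; less 90 min break → 7 h 54 min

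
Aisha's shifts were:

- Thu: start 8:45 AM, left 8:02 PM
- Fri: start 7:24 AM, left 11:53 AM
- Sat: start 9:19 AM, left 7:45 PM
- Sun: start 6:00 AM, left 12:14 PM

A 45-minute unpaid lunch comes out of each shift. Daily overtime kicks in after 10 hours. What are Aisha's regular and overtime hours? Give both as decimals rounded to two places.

Thu: 8:45 AM–8:02 PM = 11 h 17 min; less 45 min break → 10 h 32 min
Fri: 7:24 AM–11:53 AM = 4 h 29 min; less 45 min break → 3 h 44 min
Sat: 9:19 AM–7:45 PM = 10 h 26 min; less 45 min break → 9 h 41 min
Sun: 6:00 AM–12:14 PM = 6 h 14 min; less 45 min break → 5 h 29 min
Thu reg 10 h 0 min / OT 0 h 32 min; Fri reg 3 h 44 min / OT 0 h 0 min; Sat reg 9 h 41 min / OT 0 h 0 min; Sun reg 5 h 29 min / OT 0 h 0 min.
Totals: regular 28 h 54 min, overtime 0 h 32 min.

Regular 28.90 hours, overtime 0.53 hours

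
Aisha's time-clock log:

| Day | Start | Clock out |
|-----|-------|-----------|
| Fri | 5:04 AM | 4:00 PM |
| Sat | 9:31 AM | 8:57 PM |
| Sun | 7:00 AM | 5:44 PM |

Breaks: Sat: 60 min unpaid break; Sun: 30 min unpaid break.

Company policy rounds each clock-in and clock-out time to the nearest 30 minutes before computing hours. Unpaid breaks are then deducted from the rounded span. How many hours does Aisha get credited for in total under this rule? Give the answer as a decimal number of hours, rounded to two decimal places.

31.50 hours

Fri: in 5:04 AM→5:00 AM, out 4:00 PM→4:00 PM; 11 h 0 min
Sat: in 9:31 AM→9:30 AM, out 8:57 PM→9:00 PM; 11 h 30 min − 60 min = 10 h 30 min
Sun: in 7:00 AM→7:00 AM, out 5:44 PM→5:30 PM; 10 h 30 min − 30 min = 10 h 0 min
Total credited: 31 h 30 min.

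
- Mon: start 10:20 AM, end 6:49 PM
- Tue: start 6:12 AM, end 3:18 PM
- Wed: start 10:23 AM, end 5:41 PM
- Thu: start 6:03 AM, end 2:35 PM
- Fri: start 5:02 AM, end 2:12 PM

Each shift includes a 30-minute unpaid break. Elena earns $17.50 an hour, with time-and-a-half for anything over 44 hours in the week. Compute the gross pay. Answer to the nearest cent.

Mon: 10:20 AM–6:49 PM = 8 h 29 min; less 30 min break → 7 h 59 min
Tue: 6:12 AM–3:18 PM = 9 h 6 min; less 30 min break → 8 h 36 min
Wed: 10:23 AM–5:41 PM = 7 h 18 min; less 30 min break → 6 h 48 min
Thu: 6:03 AM–2:35 PM = 8 h 32 min; less 30 min break → 8 h 2 min
Fri: 5:02 AM–2:12 PM = 9 h 10 min; less 30 min break → 8 h 40 min
Total worked: 40 h 5 min = 2405 min.
Regular 40 h 5 min = 2405 min at $17.50/h; overtime 0 h 0 min = 0 min at $26.25/h.
Pay = (2405 × $17.50 + 0 × $26.25) ÷ 60 = $701.46.

$701.46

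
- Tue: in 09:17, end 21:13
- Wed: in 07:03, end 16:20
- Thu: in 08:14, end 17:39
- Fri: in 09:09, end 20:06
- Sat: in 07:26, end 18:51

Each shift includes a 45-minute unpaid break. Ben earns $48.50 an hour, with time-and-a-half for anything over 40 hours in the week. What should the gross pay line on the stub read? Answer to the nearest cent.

$2612.94

Tue: 09:17–21:13 = 11 h 56 min; less 45 min break → 11 h 11 min
Wed: 07:03–16:20 = 9 h 17 min; less 45 min break → 8 h 32 min
Thu: 08:14–17:39 = 9 h 25 min; less 45 min break → 8 h 40 min
Fri: 09:09–20:06 = 10 h 57 min; less 45 min break → 10 h 12 min
Sat: 07:26–18:51 = 11 h 25 min; less 45 min break → 10 h 40 min
Total worked: 49 h 15 min = 2955 min.
Regular 40 h 0 min = 2400 min at $48.50/h; overtime 9 h 15 min = 555 min at $72.75/h.
Pay = (2400 × $48.50 + 555 × $72.75) ÷ 60 = $2612.94.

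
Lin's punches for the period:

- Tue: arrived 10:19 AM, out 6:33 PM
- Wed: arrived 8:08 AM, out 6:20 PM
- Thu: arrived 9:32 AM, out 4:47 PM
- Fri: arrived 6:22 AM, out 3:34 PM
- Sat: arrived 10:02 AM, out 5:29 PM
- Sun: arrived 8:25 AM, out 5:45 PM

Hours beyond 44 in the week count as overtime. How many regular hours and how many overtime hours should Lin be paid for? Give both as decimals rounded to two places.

Tue: 10:19 AM–6:33 PM = 8 h 14 min
Wed: 8:08 AM–6:20 PM = 10 h 12 min
Thu: 9:32 AM–4:47 PM = 7 h 15 min
Fri: 6:22 AM–3:34 PM = 9 h 12 min
Sat: 10:02 AM–5:29 PM = 7 h 27 min
Sun: 8:25 AM–5:45 PM = 9 h 20 min
Total worked: 51 h 40 min = 51.67 h.
Threshold 44 h → overtime 7 h 40 min, regular 44 h 0 min.

Regular 44.00 hours, overtime 7.67 hours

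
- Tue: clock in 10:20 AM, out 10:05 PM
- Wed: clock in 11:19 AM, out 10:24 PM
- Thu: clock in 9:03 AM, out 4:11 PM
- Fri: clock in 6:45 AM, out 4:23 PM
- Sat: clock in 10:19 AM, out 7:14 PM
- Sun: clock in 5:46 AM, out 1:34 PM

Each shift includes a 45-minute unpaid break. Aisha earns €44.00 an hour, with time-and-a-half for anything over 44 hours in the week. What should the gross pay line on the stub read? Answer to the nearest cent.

€2451.90

Tue: 10:20 AM–10:05 PM = 11 h 45 min; less 45 min break → 11 h 0 min
Wed: 11:19 AM–10:24 PM = 11 h 5 min; less 45 min break → 10 h 20 min
Thu: 9:03 AM–4:11 PM = 7 h 8 min; less 45 min break → 6 h 23 min
Fri: 6:45 AM–4:23 PM = 9 h 38 min; less 45 min break → 8 h 53 min
Sat: 10:19 AM–7:14 PM = 8 h 55 min; less 45 min break → 8 h 10 min
Sun: 5:46 AM–1:34 PM = 7 h 48 min; less 45 min break → 7 h 3 min
Total worked: 51 h 49 min = 3109 min.
Regular 44 h 0 min = 2640 min at €44.00/h; overtime 7 h 49 min = 469 min at €66.00/h.
Pay = (2640 × €44.00 + 469 × €66.00) ÷ 60 = €2451.90.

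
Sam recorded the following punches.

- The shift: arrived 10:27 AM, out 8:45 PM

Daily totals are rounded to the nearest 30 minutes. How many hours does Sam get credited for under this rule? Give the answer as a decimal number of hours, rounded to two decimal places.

The shift: 10:27 AM–8:45 PM = 10 h 18 min → rounds to 10 h 30 min

10.50 hours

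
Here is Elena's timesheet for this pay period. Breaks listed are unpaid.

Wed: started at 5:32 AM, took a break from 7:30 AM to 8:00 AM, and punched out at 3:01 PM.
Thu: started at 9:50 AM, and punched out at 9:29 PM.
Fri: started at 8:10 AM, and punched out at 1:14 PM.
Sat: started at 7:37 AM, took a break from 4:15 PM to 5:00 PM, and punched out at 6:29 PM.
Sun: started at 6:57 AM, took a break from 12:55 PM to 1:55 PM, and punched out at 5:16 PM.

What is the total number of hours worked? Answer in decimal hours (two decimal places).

Wed: 5:32 AM–3:01 PM = 9 h 29 min; less 30 min break → 8 h 59 min
Thu: 9:50 AM–9:29 PM = 11 h 39 min
Fri: 8:10 AM–1:14 PM = 5 h 4 min
Sat: 7:37 AM–6:29 PM = 10 h 52 min; less 45 min break → 10 h 7 min
Sun: 6:57 AM–5:16 PM = 10 h 19 min; less 60 min break → 9 h 19 min
Total: 8 h 59 min + 11 h 39 min + 5 h 4 min + 10 h 7 min + 9 h 19 min = 45 h 8 min.

45.13 hours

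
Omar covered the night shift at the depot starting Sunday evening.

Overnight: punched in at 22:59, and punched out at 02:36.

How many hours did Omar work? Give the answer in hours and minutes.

Overnight: 22:59 → midnight = 1 h 1 min; midnight → 02:36 = 2 h 36 min; span 3 h 37 min

3 h 37 min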